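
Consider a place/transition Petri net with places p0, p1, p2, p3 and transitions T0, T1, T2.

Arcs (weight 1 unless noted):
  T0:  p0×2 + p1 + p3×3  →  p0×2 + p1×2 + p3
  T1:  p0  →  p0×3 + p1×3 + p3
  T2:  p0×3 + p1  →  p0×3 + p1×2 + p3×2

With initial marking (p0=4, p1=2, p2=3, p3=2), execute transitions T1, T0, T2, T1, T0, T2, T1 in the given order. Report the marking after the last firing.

step 1: fire T1:  (p0=4, p1=2, p2=3, p3=2) → (p0=6, p1=5, p2=3, p3=3)
step 2: fire T0:  (p0=6, p1=5, p2=3, p3=3) → (p0=6, p1=6, p2=3, p3=1)
step 3: fire T2:  (p0=6, p1=6, p2=3, p3=1) → (p0=6, p1=7, p2=3, p3=3)
step 4: fire T1:  (p0=6, p1=7, p2=3, p3=3) → (p0=8, p1=10, p2=3, p3=4)
step 5: fire T0:  (p0=8, p1=10, p2=3, p3=4) → (p0=8, p1=11, p2=3, p3=2)
step 6: fire T2:  (p0=8, p1=11, p2=3, p3=2) → (p0=8, p1=12, p2=3, p3=4)
step 7: fire T1:  (p0=8, p1=12, p2=3, p3=4) → (p0=10, p1=15, p2=3, p3=5)

(p0=10, p1=15, p2=3, p3=5)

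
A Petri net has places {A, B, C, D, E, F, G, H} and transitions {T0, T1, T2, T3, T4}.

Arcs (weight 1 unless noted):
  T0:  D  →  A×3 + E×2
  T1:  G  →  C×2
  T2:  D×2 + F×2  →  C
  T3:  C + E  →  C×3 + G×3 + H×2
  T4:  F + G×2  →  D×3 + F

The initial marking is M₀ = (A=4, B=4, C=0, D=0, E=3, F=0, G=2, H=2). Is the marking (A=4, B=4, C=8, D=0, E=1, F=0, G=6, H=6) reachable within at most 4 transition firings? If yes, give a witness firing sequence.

YES — reachable via ⟨T1, T1, T3, T3⟩ (4 firings)

step 1: fire T1:  (A=4, B=4, C=0, D=0, E=3, F=0, G=2, H=2) → (A=4, B=4, C=2, D=0, E=3, F=0, G=1, H=2)
step 2: fire T1:  (A=4, B=4, C=2, D=0, E=3, F=0, G=1, H=2) → (A=4, B=4, C=4, D=0, E=3, F=0, G=0, H=2)
step 3: fire T3:  (A=4, B=4, C=4, D=0, E=3, F=0, G=0, H=2) → (A=4, B=4, C=6, D=0, E=2, F=0, G=3, H=4)
step 4: fire T3:  (A=4, B=4, C=6, D=0, E=2, F=0, G=3, H=4) → (A=4, B=4, C=8, D=0, E=1, F=0, G=6, H=6)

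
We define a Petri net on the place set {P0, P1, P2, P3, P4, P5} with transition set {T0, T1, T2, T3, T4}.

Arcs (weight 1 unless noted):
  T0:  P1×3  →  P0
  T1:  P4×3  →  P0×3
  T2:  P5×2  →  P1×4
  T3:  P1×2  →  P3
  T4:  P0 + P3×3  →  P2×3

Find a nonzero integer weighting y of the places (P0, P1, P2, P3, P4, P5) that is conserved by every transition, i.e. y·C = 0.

Incidence matrix C (rows=places, cols=transitions):
       T0   T1   T2   T3   T4
   P0   1    3    0    0   -1
   P1  -3    0    4   -2    0
   P2   0    0    0    0    3
   P3   0    0    0    1   -3
   P4   0   -3    0    0    0
   P5   0    0   -2    0    0

Candidate y = [3, 1, 3, 2, 3, 2]; check y·C column-wise:
  col T0: 3·1 + 1·-3 + 3·0 + 2·0 + 3·0 + 2·0 = 0
  col T1: 3·3 + 1·0 + 3·0 + 2·0 + 3·-3 + 2·0 = 0
  col T2: 3·0 + 1·4 + 3·0 + 2·0 + 3·0 + 2·-2 = 0
  col T3: 3·0 + 1·-2 + 3·0 + 2·1 + 3·0 + 2·0 = 0
  col T4: 3·-1 + 1·0 + 3·3 + 2·-3 + 3·0 + 2·0 = 0

y = (P0:3, P1:1, P2:3, P3:2, P4:3, P5:2)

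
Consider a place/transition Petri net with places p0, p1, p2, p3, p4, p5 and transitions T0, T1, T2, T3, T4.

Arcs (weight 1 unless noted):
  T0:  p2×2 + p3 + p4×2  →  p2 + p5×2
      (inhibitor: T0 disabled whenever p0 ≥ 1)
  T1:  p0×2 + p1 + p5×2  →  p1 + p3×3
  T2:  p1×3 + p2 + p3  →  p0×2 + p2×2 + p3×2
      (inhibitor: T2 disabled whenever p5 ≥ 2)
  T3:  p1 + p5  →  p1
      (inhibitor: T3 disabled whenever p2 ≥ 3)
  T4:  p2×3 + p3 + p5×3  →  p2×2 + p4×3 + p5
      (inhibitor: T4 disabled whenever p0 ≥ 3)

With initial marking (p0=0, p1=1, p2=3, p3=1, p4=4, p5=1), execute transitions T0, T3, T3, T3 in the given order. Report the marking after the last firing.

(p0=0, p1=1, p2=2, p3=0, p4=2, p5=0)

step 1: fire T0:  (p0=0, p1=1, p2=3, p3=1, p4=4, p5=1) → (p0=0, p1=1, p2=2, p3=0, p4=2, p5=3)
step 2: fire T3:  (p0=0, p1=1, p2=2, p3=0, p4=2, p5=3) → (p0=0, p1=1, p2=2, p3=0, p4=2, p5=2)
step 3: fire T3:  (p0=0, p1=1, p2=2, p3=0, p4=2, p5=2) → (p0=0, p1=1, p2=2, p3=0, p4=2, p5=1)
step 4: fire T3:  (p0=0, p1=1, p2=2, p3=0, p4=2, p5=1) → (p0=0, p1=1, p2=2, p3=0, p4=2, p5=0)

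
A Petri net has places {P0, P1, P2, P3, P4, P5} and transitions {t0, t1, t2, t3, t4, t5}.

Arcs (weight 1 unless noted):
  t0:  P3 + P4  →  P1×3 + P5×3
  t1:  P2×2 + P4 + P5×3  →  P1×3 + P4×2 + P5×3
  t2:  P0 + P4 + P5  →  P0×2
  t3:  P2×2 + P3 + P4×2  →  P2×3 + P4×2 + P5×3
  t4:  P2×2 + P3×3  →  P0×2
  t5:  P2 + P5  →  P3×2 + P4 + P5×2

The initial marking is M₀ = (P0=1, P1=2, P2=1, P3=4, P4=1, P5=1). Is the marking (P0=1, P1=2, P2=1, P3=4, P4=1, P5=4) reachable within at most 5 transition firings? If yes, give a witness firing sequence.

NO — not reachable within 5 firings

depth 0: 1 marking
depth 1: 4 markings reached so far
depth 2: 6 markings reached so far
depth 3: 9 markings reached so far
depth 4: 9 markings reached so far
(frontier empty at depth 4; search complete)
target is not among the 9 markings reachable within 5 steps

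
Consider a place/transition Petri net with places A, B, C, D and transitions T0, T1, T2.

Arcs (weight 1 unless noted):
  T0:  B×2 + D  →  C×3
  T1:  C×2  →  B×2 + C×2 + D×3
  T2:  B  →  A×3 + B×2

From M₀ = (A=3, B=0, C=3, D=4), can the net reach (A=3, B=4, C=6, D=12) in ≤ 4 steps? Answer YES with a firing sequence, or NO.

step 1: fire T1:  (A=3, B=0, C=3, D=4) → (A=3, B=2, C=3, D=7)
step 2: fire T0:  (A=3, B=2, C=3, D=7) → (A=3, B=0, C=6, D=6)
step 3: fire T1:  (A=3, B=0, C=6, D=6) → (A=3, B=2, C=6, D=9)
step 4: fire T1:  (A=3, B=2, C=6, D=9) → (A=3, B=4, C=6, D=12)

YES — reachable via ⟨T1, T0, T1, T1⟩ (4 firings)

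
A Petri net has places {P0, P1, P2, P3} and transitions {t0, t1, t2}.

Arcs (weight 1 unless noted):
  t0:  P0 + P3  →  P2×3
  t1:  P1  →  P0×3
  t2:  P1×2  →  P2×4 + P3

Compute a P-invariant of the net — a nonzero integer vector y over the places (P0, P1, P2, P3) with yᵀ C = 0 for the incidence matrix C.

y = (P0:1, P1:3, P2:1, P3:2)

Incidence matrix C (rows=places, cols=transitions):
       t0   t1   t2
   P0  -1    3    0
   P1   0   -1   -2
   P2   3    0    4
   P3  -1    0    1

Candidate y = [1, 3, 1, 2]; check y·C column-wise:
  col t0: 1·-1 + 3·0 + 1·3 + 2·-1 = 0
  col t1: 1·3 + 3·-1 + 1·0 + 2·0 = 0
  col t2: 1·0 + 3·-2 + 1·4 + 2·1 = 0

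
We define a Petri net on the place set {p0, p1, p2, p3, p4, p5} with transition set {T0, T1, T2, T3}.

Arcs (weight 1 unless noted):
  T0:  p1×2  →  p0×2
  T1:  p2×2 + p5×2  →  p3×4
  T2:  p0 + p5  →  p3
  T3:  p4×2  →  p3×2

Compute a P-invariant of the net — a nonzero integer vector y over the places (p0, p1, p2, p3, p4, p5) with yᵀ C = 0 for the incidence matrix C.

Incidence matrix C (rows=places, cols=transitions):
       T0   T1   T2   T3
   p0   2    0   -1    0
   p1  -2    0    0    0
   p2   0   -2    0    0
   p3   0    4    1    2
   p4   0    0    0   -2
   p5   0   -2   -1    0

Candidate y = [1, 1, 2, 1, 1, 0]; check y·C column-wise:
  col T0: 1·2 + 1·-2 + 2·0 + 1·0 + 1·0 = 0
  col T1: 1·0 + 1·0 + 2·-2 + 1·4 + 1·0 + 0·-2 = 0
  col T2: 1·-1 + 1·0 + 2·0 + 1·1 + 1·0 + 0·-1 = 0
  col T3: 1·0 + 1·0 + 2·0 + 1·2 + 1·-2 = 0

y = (p0:1, p1:1, p2:2, p3:1, p4:1, p5:0)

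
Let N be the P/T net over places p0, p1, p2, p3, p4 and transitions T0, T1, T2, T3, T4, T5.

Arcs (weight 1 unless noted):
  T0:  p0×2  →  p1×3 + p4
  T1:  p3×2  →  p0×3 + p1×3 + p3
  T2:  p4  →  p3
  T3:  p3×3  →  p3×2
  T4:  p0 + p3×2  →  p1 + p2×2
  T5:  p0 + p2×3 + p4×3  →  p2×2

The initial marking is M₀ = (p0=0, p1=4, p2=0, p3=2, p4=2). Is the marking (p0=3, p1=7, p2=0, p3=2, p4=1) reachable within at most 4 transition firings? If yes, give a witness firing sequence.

YES — reachable via ⟨T1, T2⟩ (2 firings)

step 1: fire T1:  (p0=0, p1=4, p2=0, p3=2, p4=2) → (p0=3, p1=7, p2=0, p3=1, p4=2)
step 2: fire T2:  (p0=3, p1=7, p2=0, p3=1, p4=2) → (p0=3, p1=7, p2=0, p3=2, p4=1)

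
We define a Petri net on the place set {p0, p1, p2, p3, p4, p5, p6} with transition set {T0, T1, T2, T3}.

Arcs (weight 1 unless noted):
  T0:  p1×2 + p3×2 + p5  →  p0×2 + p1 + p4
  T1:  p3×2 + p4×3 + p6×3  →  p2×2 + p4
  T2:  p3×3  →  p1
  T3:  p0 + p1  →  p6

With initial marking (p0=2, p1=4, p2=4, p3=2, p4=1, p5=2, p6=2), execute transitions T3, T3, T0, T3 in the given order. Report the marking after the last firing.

(p0=1, p1=0, p2=4, p3=0, p4=2, p5=1, p6=5)

step 1: fire T3:  (p0=2, p1=4, p2=4, p3=2, p4=1, p5=2, p6=2) → (p0=1, p1=3, p2=4, p3=2, p4=1, p5=2, p6=3)
step 2: fire T3:  (p0=1, p1=3, p2=4, p3=2, p4=1, p5=2, p6=3) → (p0=0, p1=2, p2=4, p3=2, p4=1, p5=2, p6=4)
step 3: fire T0:  (p0=0, p1=2, p2=4, p3=2, p4=1, p5=2, p6=4) → (p0=2, p1=1, p2=4, p3=0, p4=2, p5=1, p6=4)
step 4: fire T3:  (p0=2, p1=1, p2=4, p3=0, p4=2, p5=1, p6=4) → (p0=1, p1=0, p2=4, p3=0, p4=2, p5=1, p6=5)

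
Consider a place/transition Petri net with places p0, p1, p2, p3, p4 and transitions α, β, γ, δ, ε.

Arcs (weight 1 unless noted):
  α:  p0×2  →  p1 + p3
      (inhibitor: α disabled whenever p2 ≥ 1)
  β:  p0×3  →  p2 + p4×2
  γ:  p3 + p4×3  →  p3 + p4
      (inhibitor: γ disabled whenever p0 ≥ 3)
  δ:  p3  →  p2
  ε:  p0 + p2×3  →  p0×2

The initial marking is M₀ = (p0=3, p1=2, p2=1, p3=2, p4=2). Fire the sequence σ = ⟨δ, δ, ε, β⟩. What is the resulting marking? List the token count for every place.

(p0=1, p1=2, p2=1, p3=0, p4=4)

step 1: fire δ:  (p0=3, p1=2, p2=1, p3=2, p4=2) → (p0=3, p1=2, p2=2, p3=1, p4=2)
step 2: fire δ:  (p0=3, p1=2, p2=2, p3=1, p4=2) → (p0=3, p1=2, p2=3, p3=0, p4=2)
step 3: fire ε:  (p0=3, p1=2, p2=3, p3=0, p4=2) → (p0=4, p1=2, p2=0, p3=0, p4=2)
step 4: fire β:  (p0=4, p1=2, p2=0, p3=0, p4=2) → (p0=1, p1=2, p2=1, p3=0, p4=4)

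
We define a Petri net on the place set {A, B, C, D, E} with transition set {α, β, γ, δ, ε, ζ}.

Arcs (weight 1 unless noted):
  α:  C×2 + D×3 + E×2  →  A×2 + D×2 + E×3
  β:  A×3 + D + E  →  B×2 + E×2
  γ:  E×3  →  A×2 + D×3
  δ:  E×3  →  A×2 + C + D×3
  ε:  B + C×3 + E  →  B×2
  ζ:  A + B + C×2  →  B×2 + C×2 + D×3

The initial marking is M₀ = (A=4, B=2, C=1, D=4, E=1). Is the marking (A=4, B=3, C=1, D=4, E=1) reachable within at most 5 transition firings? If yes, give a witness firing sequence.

depth 0: 1 marking
depth 1: 2 markings reached so far
depth 2: 2 markings reached so far
(frontier empty at depth 2; search complete)
target is not among the 2 markings reachable within 5 steps

NO — not reachable within 5 firings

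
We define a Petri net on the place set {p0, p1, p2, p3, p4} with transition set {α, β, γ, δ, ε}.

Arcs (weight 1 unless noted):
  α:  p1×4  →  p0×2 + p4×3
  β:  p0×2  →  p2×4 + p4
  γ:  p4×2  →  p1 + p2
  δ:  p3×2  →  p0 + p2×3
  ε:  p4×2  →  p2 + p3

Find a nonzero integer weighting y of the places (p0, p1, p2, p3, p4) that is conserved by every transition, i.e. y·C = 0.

Incidence matrix C (rows=places, cols=transitions):
        α    β    γ    δ    ε
   p0   2   -2    0    1    0
   p1  -4    0    1    0    0
   p2   0    4    1    3    1
   p3   0    0    0   -2    1
   p4   3    1   -2    0   -2

Candidate y = [3, 3, 1, 3, 2]; check y·C column-wise:
  col α: 3·2 + 3·-4 + 1·0 + 3·0 + 2·3 = 0
  col β: 3·-2 + 3·0 + 1·4 + 3·0 + 2·1 = 0
  col γ: 3·0 + 3·1 + 1·1 + 3·0 + 2·-2 = 0
  col δ: 3·1 + 3·0 + 1·3 + 3·-2 + 2·0 = 0
  col ε: 3·0 + 3·0 + 1·1 + 3·1 + 2·-2 = 0

y = (p0:3, p1:3, p2:1, p3:3, p4:2)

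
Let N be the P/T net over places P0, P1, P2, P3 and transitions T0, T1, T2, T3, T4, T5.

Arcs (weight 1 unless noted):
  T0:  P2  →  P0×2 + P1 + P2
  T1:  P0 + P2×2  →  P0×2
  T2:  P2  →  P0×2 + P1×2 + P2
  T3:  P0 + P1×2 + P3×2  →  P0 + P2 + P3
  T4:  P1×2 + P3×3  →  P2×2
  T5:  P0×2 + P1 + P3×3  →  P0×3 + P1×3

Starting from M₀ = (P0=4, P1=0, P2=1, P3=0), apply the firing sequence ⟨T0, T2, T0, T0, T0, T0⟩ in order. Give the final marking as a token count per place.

step 1: fire T0:  (P0=4, P1=0, P2=1, P3=0) → (P0=6, P1=1, P2=1, P3=0)
step 2: fire T2:  (P0=6, P1=1, P2=1, P3=0) → (P0=8, P1=3, P2=1, P3=0)
step 3: fire T0:  (P0=8, P1=3, P2=1, P3=0) → (P0=10, P1=4, P2=1, P3=0)
step 4: fire T0:  (P0=10, P1=4, P2=1, P3=0) → (P0=12, P1=5, P2=1, P3=0)
step 5: fire T0:  (P0=12, P1=5, P2=1, P3=0) → (P0=14, P1=6, P2=1, P3=0)
step 6: fire T0:  (P0=14, P1=6, P2=1, P3=0) → (P0=16, P1=7, P2=1, P3=0)

(P0=16, P1=7, P2=1, P3=0)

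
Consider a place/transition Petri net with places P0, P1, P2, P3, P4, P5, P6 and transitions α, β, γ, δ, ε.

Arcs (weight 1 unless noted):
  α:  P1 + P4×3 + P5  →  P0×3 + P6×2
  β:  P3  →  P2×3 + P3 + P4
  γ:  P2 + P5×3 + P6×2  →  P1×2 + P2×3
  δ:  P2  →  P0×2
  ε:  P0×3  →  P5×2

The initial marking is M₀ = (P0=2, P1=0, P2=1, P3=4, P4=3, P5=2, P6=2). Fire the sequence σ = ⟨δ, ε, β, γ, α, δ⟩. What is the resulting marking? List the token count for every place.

(P0=6, P1=1, P2=4, P3=4, P4=1, P5=0, P6=2)

step 1: fire δ:  (P0=2, P1=0, P2=1, P3=4, P4=3, P5=2, P6=2) → (P0=4, P1=0, P2=0, P3=4, P4=3, P5=2, P6=2)
step 2: fire ε:  (P0=4, P1=0, P2=0, P3=4, P4=3, P5=2, P6=2) → (P0=1, P1=0, P2=0, P3=4, P4=3, P5=4, P6=2)
step 3: fire β:  (P0=1, P1=0, P2=0, P3=4, P4=3, P5=4, P6=2) → (P0=1, P1=0, P2=3, P3=4, P4=4, P5=4, P6=2)
step 4: fire γ:  (P0=1, P1=0, P2=3, P3=4, P4=4, P5=4, P6=2) → (P0=1, P1=2, P2=5, P3=4, P4=4, P5=1, P6=0)
step 5: fire α:  (P0=1, P1=2, P2=5, P3=4, P4=4, P5=1, P6=0) → (P0=4, P1=1, P2=5, P3=4, P4=1, P5=0, P6=2)
step 6: fire δ:  (P0=4, P1=1, P2=5, P3=4, P4=1, P5=0, P6=2) → (P0=6, P1=1, P2=4, P3=4, P4=1, P5=0, P6=2)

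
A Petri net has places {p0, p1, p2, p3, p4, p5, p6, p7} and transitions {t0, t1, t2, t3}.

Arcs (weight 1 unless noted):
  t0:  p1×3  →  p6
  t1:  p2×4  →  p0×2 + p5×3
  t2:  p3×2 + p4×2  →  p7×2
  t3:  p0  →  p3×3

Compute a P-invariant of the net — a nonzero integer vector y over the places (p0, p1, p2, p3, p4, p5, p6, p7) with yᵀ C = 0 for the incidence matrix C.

y = (p0:6, p1:0, p2:3, p3:2, p4:-2, p5:0, p6:0, p7:0)

Incidence matrix C (rows=places, cols=transitions):
       t0   t1   t2   t3
   p0   0    2    0   -1
   p1  -3    0    0    0
   p2   0   -4    0    0
   p3   0    0   -2    3
   p4   0    0   -2    0
   p5   0    3    0    0
   p6   1    0    0    0
   p7   0    0    2    0

Candidate y = [6, 0, 3, 2, -2, 0, 0, 0]; check y·C column-wise:
  col t0: 6·0 + 0·-3 + 3·0 + 2·0 + -2·0 + 0·1 = 0
  col t1: 6·2 + 3·-4 + 2·0 + -2·0 + 0·3 = 0
  col t2: 6·0 + 3·0 + 2·-2 + -2·-2 + 0·2 = 0
  col t3: 6·-1 + 3·0 + 2·3 + -2·0 = 0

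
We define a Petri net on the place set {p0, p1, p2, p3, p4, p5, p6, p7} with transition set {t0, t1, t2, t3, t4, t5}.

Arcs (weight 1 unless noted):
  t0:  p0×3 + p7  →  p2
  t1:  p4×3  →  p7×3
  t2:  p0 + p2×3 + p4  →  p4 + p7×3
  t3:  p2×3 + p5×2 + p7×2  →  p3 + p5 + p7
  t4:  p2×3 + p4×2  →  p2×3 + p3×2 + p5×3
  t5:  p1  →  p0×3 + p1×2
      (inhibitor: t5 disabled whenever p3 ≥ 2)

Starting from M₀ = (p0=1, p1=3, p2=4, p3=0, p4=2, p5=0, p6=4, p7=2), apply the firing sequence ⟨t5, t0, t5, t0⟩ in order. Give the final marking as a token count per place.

(p0=1, p1=5, p2=6, p3=0, p4=2, p5=0, p6=4, p7=0)

step 1: fire t5:  (p0=1, p1=3, p2=4, p3=0, p4=2, p5=0, p6=4, p7=2) → (p0=4, p1=4, p2=4, p3=0, p4=2, p5=0, p6=4, p7=2)
step 2: fire t0:  (p0=4, p1=4, p2=4, p3=0, p4=2, p5=0, p6=4, p7=2) → (p0=1, p1=4, p2=5, p3=0, p4=2, p5=0, p6=4, p7=1)
step 3: fire t5:  (p0=1, p1=4, p2=5, p3=0, p4=2, p5=0, p6=4, p7=1) → (p0=4, p1=5, p2=5, p3=0, p4=2, p5=0, p6=4, p7=1)
step 4: fire t0:  (p0=4, p1=5, p2=5, p3=0, p4=2, p5=0, p6=4, p7=1) → (p0=1, p1=5, p2=6, p3=0, p4=2, p5=0, p6=4, p7=0)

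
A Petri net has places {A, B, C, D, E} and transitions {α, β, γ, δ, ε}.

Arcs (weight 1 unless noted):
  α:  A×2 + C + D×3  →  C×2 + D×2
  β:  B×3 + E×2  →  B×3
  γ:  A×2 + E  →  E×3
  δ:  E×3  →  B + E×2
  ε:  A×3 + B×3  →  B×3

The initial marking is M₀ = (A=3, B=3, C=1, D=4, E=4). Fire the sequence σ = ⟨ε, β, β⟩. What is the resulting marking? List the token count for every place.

(A=0, B=3, C=1, D=4, E=0)

step 1: fire ε:  (A=3, B=3, C=1, D=4, E=4) → (A=0, B=3, C=1, D=4, E=4)
step 2: fire β:  (A=0, B=3, C=1, D=4, E=4) → (A=0, B=3, C=1, D=4, E=2)
step 3: fire β:  (A=0, B=3, C=1, D=4, E=2) → (A=0, B=3, C=1, D=4, E=0)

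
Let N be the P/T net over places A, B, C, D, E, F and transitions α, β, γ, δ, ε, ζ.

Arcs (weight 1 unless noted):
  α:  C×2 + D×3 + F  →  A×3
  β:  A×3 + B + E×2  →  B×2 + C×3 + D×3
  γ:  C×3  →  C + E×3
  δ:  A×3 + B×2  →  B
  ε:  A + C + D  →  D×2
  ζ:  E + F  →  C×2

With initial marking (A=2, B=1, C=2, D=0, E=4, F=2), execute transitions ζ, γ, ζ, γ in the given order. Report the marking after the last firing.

step 1: fire ζ:  (A=2, B=1, C=2, D=0, E=4, F=2) → (A=2, B=1, C=4, D=0, E=3, F=1)
step 2: fire γ:  (A=2, B=1, C=4, D=0, E=3, F=1) → (A=2, B=1, C=2, D=0, E=6, F=1)
step 3: fire ζ:  (A=2, B=1, C=2, D=0, E=6, F=1) → (A=2, B=1, C=4, D=0, E=5, F=0)
step 4: fire γ:  (A=2, B=1, C=4, D=0, E=5, F=0) → (A=2, B=1, C=2, D=0, E=8, F=0)

(A=2, B=1, C=2, D=0, E=8, F=0)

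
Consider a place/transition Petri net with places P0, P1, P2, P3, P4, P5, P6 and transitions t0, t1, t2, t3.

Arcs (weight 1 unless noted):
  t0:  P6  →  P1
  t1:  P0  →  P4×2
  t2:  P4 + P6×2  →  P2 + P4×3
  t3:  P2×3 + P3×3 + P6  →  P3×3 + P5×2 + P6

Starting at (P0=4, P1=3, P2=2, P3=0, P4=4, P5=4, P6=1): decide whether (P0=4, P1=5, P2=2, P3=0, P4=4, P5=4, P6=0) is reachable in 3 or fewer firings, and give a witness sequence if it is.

NO — not reachable within 3 firings

depth 0: 1 marking
depth 1: 3 markings reached so far
depth 2: 5 markings reached so far
depth 3: 7 markings reached so far
target is not among the 7 markings reachable within 3 steps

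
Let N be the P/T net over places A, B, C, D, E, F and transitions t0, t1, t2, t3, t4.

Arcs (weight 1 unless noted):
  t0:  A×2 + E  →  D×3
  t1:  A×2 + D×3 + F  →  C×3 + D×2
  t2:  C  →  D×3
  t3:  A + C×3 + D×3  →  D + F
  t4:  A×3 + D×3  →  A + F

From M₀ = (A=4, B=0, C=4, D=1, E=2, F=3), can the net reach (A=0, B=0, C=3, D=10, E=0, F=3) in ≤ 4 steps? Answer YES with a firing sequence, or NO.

YES — reachable via ⟨t0, t0, t2⟩ (3 firings)

step 1: fire t0:  (A=4, B=0, C=4, D=1, E=2, F=3) → (A=2, B=0, C=4, D=4, E=1, F=3)
step 2: fire t0:  (A=2, B=0, C=4, D=4, E=1, F=3) → (A=0, B=0, C=4, D=7, E=0, F=3)
step 3: fire t2:  (A=0, B=0, C=4, D=7, E=0, F=3) → (A=0, B=0, C=3, D=10, E=0, F=3)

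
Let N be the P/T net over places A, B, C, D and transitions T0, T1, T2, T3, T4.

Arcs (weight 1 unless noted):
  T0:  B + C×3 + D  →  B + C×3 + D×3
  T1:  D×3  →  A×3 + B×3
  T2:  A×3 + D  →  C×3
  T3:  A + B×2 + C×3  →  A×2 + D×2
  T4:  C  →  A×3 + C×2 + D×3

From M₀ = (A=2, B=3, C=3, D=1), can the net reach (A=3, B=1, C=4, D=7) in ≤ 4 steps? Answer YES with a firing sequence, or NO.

YES — reachable via ⟨T0, T3, T2, T4⟩ (4 firings)

step 1: fire T0:  (A=2, B=3, C=3, D=1) → (A=2, B=3, C=3, D=3)
step 2: fire T3:  (A=2, B=3, C=3, D=3) → (A=3, B=1, C=0, D=5)
step 3: fire T2:  (A=3, B=1, C=0, D=5) → (A=0, B=1, C=3, D=4)
step 4: fire T4:  (A=0, B=1, C=3, D=4) → (A=3, B=1, C=4, D=7)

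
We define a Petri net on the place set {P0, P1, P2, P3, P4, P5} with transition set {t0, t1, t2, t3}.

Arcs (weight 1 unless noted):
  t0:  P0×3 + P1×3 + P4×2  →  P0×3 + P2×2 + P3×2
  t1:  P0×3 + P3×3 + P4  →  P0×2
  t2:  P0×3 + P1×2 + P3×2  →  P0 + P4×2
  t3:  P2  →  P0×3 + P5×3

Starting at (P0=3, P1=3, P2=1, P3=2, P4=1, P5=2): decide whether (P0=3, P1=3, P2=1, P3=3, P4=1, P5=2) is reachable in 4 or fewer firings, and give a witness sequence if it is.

depth 0: 1 marking
depth 1: 3 markings reached so far
depth 2: 4 markings reached so far
depth 3: 4 markings reached so far
(frontier empty at depth 3; search complete)
target is not among the 4 markings reachable within 4 steps

NO — not reachable within 4 firings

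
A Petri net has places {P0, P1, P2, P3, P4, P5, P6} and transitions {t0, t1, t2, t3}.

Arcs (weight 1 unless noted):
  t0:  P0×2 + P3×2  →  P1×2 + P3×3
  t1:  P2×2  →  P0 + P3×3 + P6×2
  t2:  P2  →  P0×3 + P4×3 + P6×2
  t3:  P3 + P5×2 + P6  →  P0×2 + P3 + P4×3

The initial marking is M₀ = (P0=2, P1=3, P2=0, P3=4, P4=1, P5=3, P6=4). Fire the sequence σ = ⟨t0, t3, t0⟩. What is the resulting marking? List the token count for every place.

step 1: fire t0:  (P0=2, P1=3, P2=0, P3=4, P4=1, P5=3, P6=4) → (P0=0, P1=5, P2=0, P3=5, P4=1, P5=3, P6=4)
step 2: fire t3:  (P0=0, P1=5, P2=0, P3=5, P4=1, P5=3, P6=4) → (P0=2, P1=5, P2=0, P3=5, P4=4, P5=1, P6=3)
step 3: fire t0:  (P0=2, P1=5, P2=0, P3=5, P4=4, P5=1, P6=3) → (P0=0, P1=7, P2=0, P3=6, P4=4, P5=1, P6=3)

(P0=0, P1=7, P2=0, P3=6, P4=4, P5=1, P6=3)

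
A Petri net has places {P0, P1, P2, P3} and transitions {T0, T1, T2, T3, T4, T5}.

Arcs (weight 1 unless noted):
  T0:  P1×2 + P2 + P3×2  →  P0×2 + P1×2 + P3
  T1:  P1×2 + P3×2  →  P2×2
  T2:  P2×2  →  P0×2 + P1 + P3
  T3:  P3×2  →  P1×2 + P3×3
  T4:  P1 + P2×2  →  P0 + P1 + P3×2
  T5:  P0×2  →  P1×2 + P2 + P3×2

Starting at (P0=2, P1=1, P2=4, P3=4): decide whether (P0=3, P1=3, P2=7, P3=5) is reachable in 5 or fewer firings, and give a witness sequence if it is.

NO — not reachable within 5 firings

depth 0: 1 marking
depth 1: 5 markings reached so far
depth 2: 19 markings reached so far
depth 3: 47 markings reached so far
depth 4: 95 markings reached so far
depth 5: 173 markings reached so far
target is not among the 173 markings reachable within 5 steps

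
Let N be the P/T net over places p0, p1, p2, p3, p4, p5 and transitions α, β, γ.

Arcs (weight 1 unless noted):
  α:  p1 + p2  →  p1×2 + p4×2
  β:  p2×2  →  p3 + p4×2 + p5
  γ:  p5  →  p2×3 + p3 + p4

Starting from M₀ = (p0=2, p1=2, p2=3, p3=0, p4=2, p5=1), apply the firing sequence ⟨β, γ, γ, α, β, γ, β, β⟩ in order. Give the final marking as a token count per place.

(p0=2, p1=3, p2=3, p3=7, p4=15, p5=2)

step 1: fire β:  (p0=2, p1=2, p2=3, p3=0, p4=2, p5=1) → (p0=2, p1=2, p2=1, p3=1, p4=4, p5=2)
step 2: fire γ:  (p0=2, p1=2, p2=1, p3=1, p4=4, p5=2) → (p0=2, p1=2, p2=4, p3=2, p4=5, p5=1)
step 3: fire γ:  (p0=2, p1=2, p2=4, p3=2, p4=5, p5=1) → (p0=2, p1=2, p2=7, p3=3, p4=6, p5=0)
step 4: fire α:  (p0=2, p1=2, p2=7, p3=3, p4=6, p5=0) → (p0=2, p1=3, p2=6, p3=3, p4=8, p5=0)
step 5: fire β:  (p0=2, p1=3, p2=6, p3=3, p4=8, p5=0) → (p0=2, p1=3, p2=4, p3=4, p4=10, p5=1)
step 6: fire γ:  (p0=2, p1=3, p2=4, p3=4, p4=10, p5=1) → (p0=2, p1=3, p2=7, p3=5, p4=11, p5=0)
step 7: fire β:  (p0=2, p1=3, p2=7, p3=5, p4=11, p5=0) → (p0=2, p1=3, p2=5, p3=6, p4=13, p5=1)
step 8: fire β:  (p0=2, p1=3, p2=5, p3=6, p4=13, p5=1) → (p0=2, p1=3, p2=3, p3=7, p4=15, p5=2)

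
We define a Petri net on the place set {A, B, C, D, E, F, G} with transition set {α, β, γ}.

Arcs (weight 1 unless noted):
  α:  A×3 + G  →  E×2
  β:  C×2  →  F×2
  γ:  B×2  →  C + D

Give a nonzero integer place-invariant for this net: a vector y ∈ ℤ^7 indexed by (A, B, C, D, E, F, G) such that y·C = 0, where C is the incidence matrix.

y = (A:0, B:1, C:0, D:2, E:0, F:0, G:0)

Incidence matrix C (rows=places, cols=transitions):
        α    β    γ
    A  -3    0    0
    B   0    0   -2
    C   0   -2    1
    D   0    0    1
    E   2    0    0
    F   0    2    0
    G  -1    0    0

Candidate y = [0, 1, 0, 2, 0, 0, 0]; check y·C column-wise:
  col α: 0·-3 + 1·0 + 2·0 + 0·2 + 0·-1 = 0
  col β: 1·0 + 0·-2 + 2·0 + 0·2 = 0
  col γ: 1·-2 + 0·1 + 2·1 = 0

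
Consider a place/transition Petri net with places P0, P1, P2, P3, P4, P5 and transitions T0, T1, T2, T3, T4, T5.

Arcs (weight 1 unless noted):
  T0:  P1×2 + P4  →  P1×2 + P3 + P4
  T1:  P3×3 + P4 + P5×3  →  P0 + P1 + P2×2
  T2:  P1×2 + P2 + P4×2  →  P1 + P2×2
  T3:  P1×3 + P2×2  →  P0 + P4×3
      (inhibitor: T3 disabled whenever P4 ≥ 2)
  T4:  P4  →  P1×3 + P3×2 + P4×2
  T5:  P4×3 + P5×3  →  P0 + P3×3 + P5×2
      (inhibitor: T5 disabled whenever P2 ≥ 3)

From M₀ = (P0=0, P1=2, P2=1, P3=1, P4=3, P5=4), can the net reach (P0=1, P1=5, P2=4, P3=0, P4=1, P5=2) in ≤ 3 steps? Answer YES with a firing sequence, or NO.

depth 0: 1 marking
depth 1: 5 markings reached so far
depth 2: 13 markings reached so far
depth 3: 29 markings reached so far
target is not among the 29 markings reachable within 3 steps

NO — not reachable within 3 firings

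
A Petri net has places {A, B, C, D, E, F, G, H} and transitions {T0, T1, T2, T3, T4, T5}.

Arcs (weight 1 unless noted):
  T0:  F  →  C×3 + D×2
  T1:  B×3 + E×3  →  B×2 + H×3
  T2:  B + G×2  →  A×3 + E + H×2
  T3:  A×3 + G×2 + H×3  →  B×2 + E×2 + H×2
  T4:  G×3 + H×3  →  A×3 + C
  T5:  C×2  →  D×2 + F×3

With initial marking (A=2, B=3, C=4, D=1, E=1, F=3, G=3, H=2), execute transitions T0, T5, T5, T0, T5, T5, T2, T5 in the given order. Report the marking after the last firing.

(A=5, B=2, C=0, D=15, E=2, F=16, G=1, H=4)

step 1: fire T0:  (A=2, B=3, C=4, D=1, E=1, F=3, G=3, H=2) → (A=2, B=3, C=7, D=3, E=1, F=2, G=3, H=2)
step 2: fire T5:  (A=2, B=3, C=7, D=3, E=1, F=2, G=3, H=2) → (A=2, B=3, C=5, D=5, E=1, F=5, G=3, H=2)
step 3: fire T5:  (A=2, B=3, C=5, D=5, E=1, F=5, G=3, H=2) → (A=2, B=3, C=3, D=7, E=1, F=8, G=3, H=2)
step 4: fire T0:  (A=2, B=3, C=3, D=7, E=1, F=8, G=3, H=2) → (A=2, B=3, C=6, D=9, E=1, F=7, G=3, H=2)
step 5: fire T5:  (A=2, B=3, C=6, D=9, E=1, F=7, G=3, H=2) → (A=2, B=3, C=4, D=11, E=1, F=10, G=3, H=2)
step 6: fire T5:  (A=2, B=3, C=4, D=11, E=1, F=10, G=3, H=2) → (A=2, B=3, C=2, D=13, E=1, F=13, G=3, H=2)
step 7: fire T2:  (A=2, B=3, C=2, D=13, E=1, F=13, G=3, H=2) → (A=5, B=2, C=2, D=13, E=2, F=13, G=1, H=4)
step 8: fire T5:  (A=5, B=2, C=2, D=13, E=2, F=13, G=1, H=4) → (A=5, B=2, C=0, D=15, E=2, F=16, G=1, H=4)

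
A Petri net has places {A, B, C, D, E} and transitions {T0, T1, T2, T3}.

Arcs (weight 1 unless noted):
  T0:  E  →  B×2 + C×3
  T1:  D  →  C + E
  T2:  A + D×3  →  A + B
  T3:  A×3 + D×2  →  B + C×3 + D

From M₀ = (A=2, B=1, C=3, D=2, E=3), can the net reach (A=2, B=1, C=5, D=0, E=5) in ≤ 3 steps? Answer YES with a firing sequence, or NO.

step 1: fire T1:  (A=2, B=1, C=3, D=2, E=3) → (A=2, B=1, C=4, D=1, E=4)
step 2: fire T1:  (A=2, B=1, C=4, D=1, E=4) → (A=2, B=1, C=5, D=0, E=5)

YES — reachable via ⟨T1, T1⟩ (2 firings)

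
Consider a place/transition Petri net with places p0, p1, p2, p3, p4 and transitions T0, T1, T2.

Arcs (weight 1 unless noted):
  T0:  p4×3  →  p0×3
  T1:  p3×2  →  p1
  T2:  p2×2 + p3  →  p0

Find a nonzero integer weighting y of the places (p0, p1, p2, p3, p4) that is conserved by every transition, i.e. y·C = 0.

Incidence matrix C (rows=places, cols=transitions):
       T0   T1   T2
   p0   3    0    1
   p1   0    1    0
   p2   0    0   -2
   p3   0   -2   -1
   p4  -3    0    0

Candidate y = [0, 4, -1, 2, 0]; check y·C column-wise:
  col T0: 0·3 + 4·0 + -1·0 + 2·0 + 0·-3 = 0
  col T1: 4·1 + -1·0 + 2·-2 = 0
  col T2: 0·1 + 4·0 + -1·-2 + 2·-1 = 0

y = (p0:0, p1:4, p2:-1, p3:2, p4:0)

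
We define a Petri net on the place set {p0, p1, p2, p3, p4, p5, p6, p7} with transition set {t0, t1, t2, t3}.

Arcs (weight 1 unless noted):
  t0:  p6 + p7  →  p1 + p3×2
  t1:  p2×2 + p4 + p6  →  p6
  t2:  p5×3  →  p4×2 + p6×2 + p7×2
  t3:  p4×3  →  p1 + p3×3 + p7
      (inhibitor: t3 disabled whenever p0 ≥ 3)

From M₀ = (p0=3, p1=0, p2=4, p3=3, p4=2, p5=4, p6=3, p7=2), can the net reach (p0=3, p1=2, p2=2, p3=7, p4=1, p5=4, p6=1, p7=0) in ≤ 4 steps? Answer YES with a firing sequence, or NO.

step 1: fire t0:  (p0=3, p1=0, p2=4, p3=3, p4=2, p5=4, p6=3, p7=2) → (p0=3, p1=1, p2=4, p3=5, p4=2, p5=4, p6=2, p7=1)
step 2: fire t0:  (p0=3, p1=1, p2=4, p3=5, p4=2, p5=4, p6=2, p7=1) → (p0=3, p1=2, p2=4, p3=7, p4=2, p5=4, p6=1, p7=0)
step 3: fire t1:  (p0=3, p1=2, p2=4, p3=7, p4=2, p5=4, p6=1, p7=0) → (p0=3, p1=2, p2=2, p3=7, p4=1, p5=4, p6=1, p7=0)

YES — reachable via ⟨t0, t0, t1⟩ (3 firings)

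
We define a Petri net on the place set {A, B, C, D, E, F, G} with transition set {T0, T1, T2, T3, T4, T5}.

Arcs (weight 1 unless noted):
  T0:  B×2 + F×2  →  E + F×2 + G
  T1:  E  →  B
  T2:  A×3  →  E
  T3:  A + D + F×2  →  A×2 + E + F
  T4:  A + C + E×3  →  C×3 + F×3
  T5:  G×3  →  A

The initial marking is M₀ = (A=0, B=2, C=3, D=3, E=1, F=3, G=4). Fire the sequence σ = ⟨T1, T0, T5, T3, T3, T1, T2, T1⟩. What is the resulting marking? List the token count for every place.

(A=0, B=3, C=3, D=1, E=2, F=1, G=2)

step 1: fire T1:  (A=0, B=2, C=3, D=3, E=1, F=3, G=4) → (A=0, B=3, C=3, D=3, E=0, F=3, G=4)
step 2: fire T0:  (A=0, B=3, C=3, D=3, E=0, F=3, G=4) → (A=0, B=1, C=3, D=3, E=1, F=3, G=5)
step 3: fire T5:  (A=0, B=1, C=3, D=3, E=1, F=3, G=5) → (A=1, B=1, C=3, D=3, E=1, F=3, G=2)
step 4: fire T3:  (A=1, B=1, C=3, D=3, E=1, F=3, G=2) → (A=2, B=1, C=3, D=2, E=2, F=2, G=2)
step 5: fire T3:  (A=2, B=1, C=3, D=2, E=2, F=2, G=2) → (A=3, B=1, C=3, D=1, E=3, F=1, G=2)
step 6: fire T1:  (A=3, B=1, C=3, D=1, E=3, F=1, G=2) → (A=3, B=2, C=3, D=1, E=2, F=1, G=2)
step 7: fire T2:  (A=3, B=2, C=3, D=1, E=2, F=1, G=2) → (A=0, B=2, C=3, D=1, E=3, F=1, G=2)
step 8: fire T1:  (A=0, B=2, C=3, D=1, E=3, F=1, G=2) → (A=0, B=3, C=3, D=1, E=2, F=1, G=2)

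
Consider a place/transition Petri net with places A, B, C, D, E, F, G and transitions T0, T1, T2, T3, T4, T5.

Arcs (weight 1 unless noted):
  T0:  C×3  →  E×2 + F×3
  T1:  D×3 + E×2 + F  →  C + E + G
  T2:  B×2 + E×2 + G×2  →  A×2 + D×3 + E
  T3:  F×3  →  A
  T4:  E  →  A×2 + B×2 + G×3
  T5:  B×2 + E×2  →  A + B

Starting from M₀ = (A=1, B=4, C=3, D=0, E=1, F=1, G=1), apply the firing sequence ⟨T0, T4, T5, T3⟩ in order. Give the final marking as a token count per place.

step 1: fire T0:  (A=1, B=4, C=3, D=0, E=1, F=1, G=1) → (A=1, B=4, C=0, D=0, E=3, F=4, G=1)
step 2: fire T4:  (A=1, B=4, C=0, D=0, E=3, F=4, G=1) → (A=3, B=6, C=0, D=0, E=2, F=4, G=4)
step 3: fire T5:  (A=3, B=6, C=0, D=0, E=2, F=4, G=4) → (A=4, B=5, C=0, D=0, E=0, F=4, G=4)
step 4: fire T3:  (A=4, B=5, C=0, D=0, E=0, F=4, G=4) → (A=5, B=5, C=0, D=0, E=0, F=1, G=4)

(A=5, B=5, C=0, D=0, E=0, F=1, G=4)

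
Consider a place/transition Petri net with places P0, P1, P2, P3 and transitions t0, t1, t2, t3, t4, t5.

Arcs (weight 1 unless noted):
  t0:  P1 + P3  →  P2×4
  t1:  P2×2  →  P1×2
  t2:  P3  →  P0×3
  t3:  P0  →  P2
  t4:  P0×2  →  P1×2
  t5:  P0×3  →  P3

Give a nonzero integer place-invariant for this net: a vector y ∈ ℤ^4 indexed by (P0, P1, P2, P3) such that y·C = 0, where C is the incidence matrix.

Incidence matrix C (rows=places, cols=transitions):
       t0   t1   t2   t3   t4   t5
   P0   0    0    3   -1   -2   -3
   P1  -1    2    0    0    2    0
   P2   4   -2    0    1    0    0
   P3  -1    0   -1    0    0    1

Candidate y = [1, 1, 1, 3]; check y·C column-wise:
  col t0: 1·0 + 1·-1 + 1·4 + 3·-1 = 0
  col t1: 1·0 + 1·2 + 1·-2 + 3·0 = 0
  col t2: 1·3 + 1·0 + 1·0 + 3·-1 = 0
  col t3: 1·-1 + 1·0 + 1·1 + 3·0 = 0
  col t4: 1·-2 + 1·2 + 1·0 + 3·0 = 0
  col t5: 1·-3 + 1·0 + 1·0 + 3·1 = 0

y = (P0:1, P1:1, P2:1, P3:3)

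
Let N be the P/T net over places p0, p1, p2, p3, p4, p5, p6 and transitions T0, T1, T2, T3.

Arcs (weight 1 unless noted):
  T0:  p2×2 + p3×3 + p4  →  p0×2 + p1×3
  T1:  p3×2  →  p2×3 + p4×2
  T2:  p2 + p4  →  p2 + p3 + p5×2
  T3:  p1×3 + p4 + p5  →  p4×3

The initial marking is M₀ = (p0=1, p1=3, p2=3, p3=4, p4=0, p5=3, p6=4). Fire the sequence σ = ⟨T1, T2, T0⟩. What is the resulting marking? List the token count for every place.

step 1: fire T1:  (p0=1, p1=3, p2=3, p3=4, p4=0, p5=3, p6=4) → (p0=1, p1=3, p2=6, p3=2, p4=2, p5=3, p6=4)
step 2: fire T2:  (p0=1, p1=3, p2=6, p3=2, p4=2, p5=3, p6=4) → (p0=1, p1=3, p2=6, p3=3, p4=1, p5=5, p6=4)
step 3: fire T0:  (p0=1, p1=3, p2=6, p3=3, p4=1, p5=5, p6=4) → (p0=3, p1=6, p2=4, p3=0, p4=0, p5=5, p6=4)

(p0=3, p1=6, p2=4, p3=0, p4=0, p5=5, p6=4)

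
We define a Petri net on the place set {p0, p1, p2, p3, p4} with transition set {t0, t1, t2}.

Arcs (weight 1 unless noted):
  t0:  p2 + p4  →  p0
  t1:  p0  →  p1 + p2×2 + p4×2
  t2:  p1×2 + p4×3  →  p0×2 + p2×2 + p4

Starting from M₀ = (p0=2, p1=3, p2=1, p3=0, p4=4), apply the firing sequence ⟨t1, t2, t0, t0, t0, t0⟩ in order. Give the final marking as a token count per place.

step 1: fire t1:  (p0=2, p1=3, p2=1, p3=0, p4=4) → (p0=1, p1=4, p2=3, p3=0, p4=6)
step 2: fire t2:  (p0=1, p1=4, p2=3, p3=0, p4=6) → (p0=3, p1=2, p2=5, p3=0, p4=4)
step 3: fire t0:  (p0=3, p1=2, p2=5, p3=0, p4=4) → (p0=4, p1=2, p2=4, p3=0, p4=3)
step 4: fire t0:  (p0=4, p1=2, p2=4, p3=0, p4=3) → (p0=5, p1=2, p2=3, p3=0, p4=2)
step 5: fire t0:  (p0=5, p1=2, p2=3, p3=0, p4=2) → (p0=6, p1=2, p2=2, p3=0, p4=1)
step 6: fire t0:  (p0=6, p1=2, p2=2, p3=0, p4=1) → (p0=7, p1=2, p2=1, p3=0, p4=0)

(p0=7, p1=2, p2=1, p3=0, p4=0)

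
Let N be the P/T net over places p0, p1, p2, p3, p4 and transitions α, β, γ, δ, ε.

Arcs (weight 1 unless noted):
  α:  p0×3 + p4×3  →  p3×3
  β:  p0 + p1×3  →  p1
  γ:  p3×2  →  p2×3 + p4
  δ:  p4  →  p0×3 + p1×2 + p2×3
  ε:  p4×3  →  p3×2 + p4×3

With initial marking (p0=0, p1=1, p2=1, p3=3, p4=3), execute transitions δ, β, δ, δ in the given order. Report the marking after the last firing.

(p0=8, p1=5, p2=10, p3=3, p4=0)

step 1: fire δ:  (p0=0, p1=1, p2=1, p3=3, p4=3) → (p0=3, p1=3, p2=4, p3=3, p4=2)
step 2: fire β:  (p0=3, p1=3, p2=4, p3=3, p4=2) → (p0=2, p1=1, p2=4, p3=3, p4=2)
step 3: fire δ:  (p0=2, p1=1, p2=4, p3=3, p4=2) → (p0=5, p1=3, p2=7, p3=3, p4=1)
step 4: fire δ:  (p0=5, p1=3, p2=7, p3=3, p4=1) → (p0=8, p1=5, p2=10, p3=3, p4=0)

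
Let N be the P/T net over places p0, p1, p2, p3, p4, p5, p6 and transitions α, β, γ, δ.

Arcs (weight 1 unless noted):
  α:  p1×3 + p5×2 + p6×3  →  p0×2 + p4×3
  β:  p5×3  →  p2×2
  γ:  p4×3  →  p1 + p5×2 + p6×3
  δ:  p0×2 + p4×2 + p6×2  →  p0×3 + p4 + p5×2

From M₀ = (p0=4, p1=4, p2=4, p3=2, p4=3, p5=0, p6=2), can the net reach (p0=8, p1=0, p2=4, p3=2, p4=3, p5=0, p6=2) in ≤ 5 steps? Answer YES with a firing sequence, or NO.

YES — reachable via ⟨γ, α, γ, α⟩ (4 firings)

step 1: fire γ:  (p0=4, p1=4, p2=4, p3=2, p4=3, p5=0, p6=2) → (p0=4, p1=5, p2=4, p3=2, p4=0, p5=2, p6=5)
step 2: fire α:  (p0=4, p1=5, p2=4, p3=2, p4=0, p5=2, p6=5) → (p0=6, p1=2, p2=4, p3=2, p4=3, p5=0, p6=2)
step 3: fire γ:  (p0=6, p1=2, p2=4, p3=2, p4=3, p5=0, p6=2) → (p0=6, p1=3, p2=4, p3=2, p4=0, p5=2, p6=5)
step 4: fire α:  (p0=6, p1=3, p2=4, p3=2, p4=0, p5=2, p6=5) → (p0=8, p1=0, p2=4, p3=2, p4=3, p5=0, p6=2)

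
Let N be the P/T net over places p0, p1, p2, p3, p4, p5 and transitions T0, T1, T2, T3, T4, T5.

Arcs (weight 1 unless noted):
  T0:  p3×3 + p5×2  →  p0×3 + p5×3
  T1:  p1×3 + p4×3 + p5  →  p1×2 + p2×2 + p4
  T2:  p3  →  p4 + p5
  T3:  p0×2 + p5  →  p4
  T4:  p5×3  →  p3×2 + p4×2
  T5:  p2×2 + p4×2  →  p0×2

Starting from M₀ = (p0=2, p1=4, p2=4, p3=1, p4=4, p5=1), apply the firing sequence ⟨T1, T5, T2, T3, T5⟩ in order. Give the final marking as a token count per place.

(p0=4, p1=3, p2=2, p3=0, p4=0, p5=0)

step 1: fire T1:  (p0=2, p1=4, p2=4, p3=1, p4=4, p5=1) → (p0=2, p1=3, p2=6, p3=1, p4=2, p5=0)
step 2: fire T5:  (p0=2, p1=3, p2=6, p3=1, p4=2, p5=0) → (p0=4, p1=3, p2=4, p3=1, p4=0, p5=0)
step 3: fire T2:  (p0=4, p1=3, p2=4, p3=1, p4=0, p5=0) → (p0=4, p1=3, p2=4, p3=0, p4=1, p5=1)
step 4: fire T3:  (p0=4, p1=3, p2=4, p3=0, p4=1, p5=1) → (p0=2, p1=3, p2=4, p3=0, p4=2, p5=0)
step 5: fire T5:  (p0=2, p1=3, p2=4, p3=0, p4=2, p5=0) → (p0=4, p1=3, p2=2, p3=0, p4=0, p5=0)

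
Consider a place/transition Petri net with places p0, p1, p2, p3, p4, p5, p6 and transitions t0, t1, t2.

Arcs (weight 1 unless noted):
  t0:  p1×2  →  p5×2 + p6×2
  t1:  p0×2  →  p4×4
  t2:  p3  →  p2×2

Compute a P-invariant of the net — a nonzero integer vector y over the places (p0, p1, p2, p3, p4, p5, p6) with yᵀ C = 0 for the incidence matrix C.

y = (p0:0, p1:0, p2:1, p3:2, p4:0, p5:0, p6:0)

Incidence matrix C (rows=places, cols=transitions):
       t0   t1   t2
   p0   0   -2    0
   p1  -2    0    0
   p2   0    0    2
   p3   0    0   -1
   p4   0    4    0
   p5   2    0    0
   p6   2    0    0

Candidate y = [0, 0, 1, 2, 0, 0, 0]; check y·C column-wise:
  col t0: 0·-2 + 1·0 + 2·0 + 0·2 + 0·2 = 0
  col t1: 0·-2 + 1·0 + 2·0 + 0·4 = 0
  col t2: 1·2 + 2·-1 = 0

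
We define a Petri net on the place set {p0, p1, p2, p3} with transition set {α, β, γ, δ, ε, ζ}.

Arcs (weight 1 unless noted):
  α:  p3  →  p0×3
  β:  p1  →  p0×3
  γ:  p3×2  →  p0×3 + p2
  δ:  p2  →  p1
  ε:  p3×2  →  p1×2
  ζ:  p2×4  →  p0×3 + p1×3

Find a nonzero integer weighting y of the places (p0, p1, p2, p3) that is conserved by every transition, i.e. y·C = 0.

Incidence matrix C (rows=places, cols=transitions):
        α    β    γ    δ    ε    ζ
   p0   3    3    3    0    0    3
   p1   0   -1    0    1    2    3
   p2   0    0    1   -1    0   -4
   p3  -1    0   -2    0   -2    0

Candidate y = [1, 3, 3, 3]; check y·C column-wise:
  col α: 1·3 + 3·0 + 3·0 + 3·-1 = 0
  col β: 1·3 + 3·-1 + 3·0 + 3·0 = 0
  col γ: 1·3 + 3·0 + 3·1 + 3·-2 = 0
  col δ: 1·0 + 3·1 + 3·-1 + 3·0 = 0
  col ε: 1·0 + 3·2 + 3·0 + 3·-2 = 0
  col ζ: 1·3 + 3·3 + 3·-4 + 3·0 = 0

y = (p0:1, p1:3, p2:3, p3:3)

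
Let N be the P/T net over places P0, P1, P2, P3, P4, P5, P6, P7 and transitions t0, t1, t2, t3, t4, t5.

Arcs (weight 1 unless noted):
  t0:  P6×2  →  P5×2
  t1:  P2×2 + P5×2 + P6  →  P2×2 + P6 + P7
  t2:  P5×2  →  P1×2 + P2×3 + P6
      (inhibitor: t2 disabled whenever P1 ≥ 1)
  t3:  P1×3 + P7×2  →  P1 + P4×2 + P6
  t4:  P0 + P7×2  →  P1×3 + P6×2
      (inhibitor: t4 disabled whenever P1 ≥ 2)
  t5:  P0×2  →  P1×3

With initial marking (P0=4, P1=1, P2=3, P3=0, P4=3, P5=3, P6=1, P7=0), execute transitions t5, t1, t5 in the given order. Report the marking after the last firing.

step 1: fire t5:  (P0=4, P1=1, P2=3, P3=0, P4=3, P5=3, P6=1, P7=0) → (P0=2, P1=4, P2=3, P3=0, P4=3, P5=3, P6=1, P7=0)
step 2: fire t1:  (P0=2, P1=4, P2=3, P3=0, P4=3, P5=3, P6=1, P7=0) → (P0=2, P1=4, P2=3, P3=0, P4=3, P5=1, P6=1, P7=1)
step 3: fire t5:  (P0=2, P1=4, P2=3, P3=0, P4=3, P5=1, P6=1, P7=1) → (P0=0, P1=7, P2=3, P3=0, P4=3, P5=1, P6=1, P7=1)

(P0=0, P1=7, P2=3, P3=0, P4=3, P5=1, P6=1, P7=1)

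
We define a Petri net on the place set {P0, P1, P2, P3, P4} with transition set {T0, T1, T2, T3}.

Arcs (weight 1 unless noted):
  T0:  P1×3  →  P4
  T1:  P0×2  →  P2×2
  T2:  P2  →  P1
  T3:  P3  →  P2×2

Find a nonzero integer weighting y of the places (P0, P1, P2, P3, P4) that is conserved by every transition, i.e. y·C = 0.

y = (P0:1, P1:1, P2:1, P3:2, P4:3)

Incidence matrix C (rows=places, cols=transitions):
       T0   T1   T2   T3
   P0   0   -2    0    0
   P1  -3    0    1    0
   P2   0    2   -1    2
   P3   0    0    0   -1
   P4   1    0    0    0

Candidate y = [1, 1, 1, 2, 3]; check y·C column-wise:
  col T0: 1·0 + 1·-3 + 1·0 + 2·0 + 3·1 = 0
  col T1: 1·-2 + 1·0 + 1·2 + 2·0 + 3·0 = 0
  col T2: 1·0 + 1·1 + 1·-1 + 2·0 + 3·0 = 0
  col T3: 1·0 + 1·0 + 1·2 + 2·-1 + 3·0 = 0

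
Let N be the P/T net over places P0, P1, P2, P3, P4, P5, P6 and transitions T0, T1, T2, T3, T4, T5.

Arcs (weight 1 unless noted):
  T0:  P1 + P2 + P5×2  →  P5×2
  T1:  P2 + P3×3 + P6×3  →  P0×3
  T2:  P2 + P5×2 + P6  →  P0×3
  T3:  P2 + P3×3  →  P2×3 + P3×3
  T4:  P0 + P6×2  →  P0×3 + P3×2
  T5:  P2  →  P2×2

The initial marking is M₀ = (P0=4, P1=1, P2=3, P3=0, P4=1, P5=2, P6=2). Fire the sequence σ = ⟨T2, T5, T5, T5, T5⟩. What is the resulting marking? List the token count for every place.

(P0=7, P1=1, P2=6, P3=0, P4=1, P5=0, P6=1)

step 1: fire T2:  (P0=4, P1=1, P2=3, P3=0, P4=1, P5=2, P6=2) → (P0=7, P1=1, P2=2, P3=0, P4=1, P5=0, P6=1)
step 2: fire T5:  (P0=7, P1=1, P2=2, P3=0, P4=1, P5=0, P6=1) → (P0=7, P1=1, P2=3, P3=0, P4=1, P5=0, P6=1)
step 3: fire T5:  (P0=7, P1=1, P2=3, P3=0, P4=1, P5=0, P6=1) → (P0=7, P1=1, P2=4, P3=0, P4=1, P5=0, P6=1)
step 4: fire T5:  (P0=7, P1=1, P2=4, P3=0, P4=1, P5=0, P6=1) → (P0=7, P1=1, P2=5, P3=0, P4=1, P5=0, P6=1)
step 5: fire T5:  (P0=7, P1=1, P2=5, P3=0, P4=1, P5=0, P6=1) → (P0=7, P1=1, P2=6, P3=0, P4=1, P5=0, P6=1)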